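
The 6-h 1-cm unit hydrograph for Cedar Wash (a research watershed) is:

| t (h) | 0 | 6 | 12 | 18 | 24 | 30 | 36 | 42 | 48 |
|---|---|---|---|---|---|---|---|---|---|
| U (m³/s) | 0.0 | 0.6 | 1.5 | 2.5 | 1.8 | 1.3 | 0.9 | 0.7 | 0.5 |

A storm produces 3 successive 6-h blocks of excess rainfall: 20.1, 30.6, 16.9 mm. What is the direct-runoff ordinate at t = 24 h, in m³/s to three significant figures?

By discrete convolution, Q_j = Σ (P_i / 10 mm) · U_{j−i}.
At t = 24 h (j=4): Q = (20.1/10)·1.8 + (30.6/10)·2.5 + (16.9/10)·1.5 = 13.8 m³/s.

Q ≈ 13.8 m³/s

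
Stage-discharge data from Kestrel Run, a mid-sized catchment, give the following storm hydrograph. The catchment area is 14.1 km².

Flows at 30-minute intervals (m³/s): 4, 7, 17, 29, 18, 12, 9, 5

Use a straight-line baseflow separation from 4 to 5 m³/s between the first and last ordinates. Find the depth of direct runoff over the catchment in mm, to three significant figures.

Direct runoff: 0.00, 2.86, 12.71, 24.57, 13.43, 7.29, 4.14, 0.00 m³/s; ΣQ_DR = 65.00 m³/s.
V = ΣQ_DR · Δt = 65.00 × 1800 s = 1.170 × 10^5 m³.
Over A = 14.1 km², depth = V / A = 8.30 mm.

d ≈ 8.30 mm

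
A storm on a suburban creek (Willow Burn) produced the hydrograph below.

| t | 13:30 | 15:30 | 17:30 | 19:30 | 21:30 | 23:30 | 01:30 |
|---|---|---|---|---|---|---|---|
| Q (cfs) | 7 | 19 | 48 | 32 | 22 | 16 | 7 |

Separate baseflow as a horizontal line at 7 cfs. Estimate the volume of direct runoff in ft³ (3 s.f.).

V ≈ 7.34 × 10^5 ft³

Direct-runoff ordinates (Q − Q_b): 0.0, 12.0, 41.0, 25.0, 15.0, 9.0, 0.0 cfs.
ΣQ_DR = 102.0 cfs.
With Δt = 2 h = 7200 s, V = ΣQ_DR · Δt = 102.0 × 7200 = 7.34 × 10^5 ft³.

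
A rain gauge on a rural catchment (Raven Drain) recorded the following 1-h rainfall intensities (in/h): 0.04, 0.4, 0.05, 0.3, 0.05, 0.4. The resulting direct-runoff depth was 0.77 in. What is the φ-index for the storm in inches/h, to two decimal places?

φ ≈ 0.11 in/h

Only the 3 blocks with intensity above φ contribute runoff: 0.4, 0.3, 0.4 in/h.
Σ(I−φ)·Δt = d  ⇒  (0.4+0.3+0.4 − 3φ)·1 = 0.77
φ = (1.100 − 0.77/1) / 3 = 0.11 in/h.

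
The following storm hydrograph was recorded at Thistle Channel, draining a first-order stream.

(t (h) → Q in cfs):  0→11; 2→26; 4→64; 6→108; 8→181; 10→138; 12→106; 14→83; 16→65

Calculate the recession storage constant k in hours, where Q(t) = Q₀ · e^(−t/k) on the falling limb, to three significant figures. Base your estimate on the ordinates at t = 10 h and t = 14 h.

k ≈ 7.87 h

On the falling limb, Q drops from 138 to 83 cfs between t = 10 h and t = 14 h (Δt = 4 h).
k = −Δt / ln(Q₂/Q₁) = −4 / ln(83/138) = 7.87 h.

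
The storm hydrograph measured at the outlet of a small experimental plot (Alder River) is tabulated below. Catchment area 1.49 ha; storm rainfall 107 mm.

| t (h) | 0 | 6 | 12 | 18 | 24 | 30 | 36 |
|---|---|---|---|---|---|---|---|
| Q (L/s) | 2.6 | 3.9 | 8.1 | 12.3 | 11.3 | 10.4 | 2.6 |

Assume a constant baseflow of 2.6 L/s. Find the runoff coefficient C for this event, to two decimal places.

C ≈ 0.45

ΣQ_DR = 33.00 L/s; V = ΣQ_DR·Δt = 7.128 × 10^5 L.
Runoff depth d = V / A = 47.84 mm.
C = d / P = 47.84 / 107 = 0.45.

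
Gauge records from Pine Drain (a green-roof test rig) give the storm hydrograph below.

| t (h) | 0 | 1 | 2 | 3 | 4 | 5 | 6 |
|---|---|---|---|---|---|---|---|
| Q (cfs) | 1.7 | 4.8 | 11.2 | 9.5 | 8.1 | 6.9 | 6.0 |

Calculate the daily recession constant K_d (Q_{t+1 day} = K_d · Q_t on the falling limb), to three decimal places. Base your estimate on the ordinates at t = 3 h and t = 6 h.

K_d ≈ 0.025

Between t = 3 h and t = 6 h the flow falls from 9.5 to 6.0 cfs over 3×1 h = 3 h.
Per-interval ratio K = (6.0/9.5)^(1/3) = 0.8580; K_d = K^(24/1) = 0.025.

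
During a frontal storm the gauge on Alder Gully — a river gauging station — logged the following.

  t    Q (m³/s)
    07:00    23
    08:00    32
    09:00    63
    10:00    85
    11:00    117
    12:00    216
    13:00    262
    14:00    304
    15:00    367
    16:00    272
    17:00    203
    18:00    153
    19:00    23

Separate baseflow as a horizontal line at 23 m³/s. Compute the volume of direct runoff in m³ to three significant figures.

Direct-runoff ordinates (Q − Q_b): 0.0, 9.0, 40.0, 62.0, 94.0, 193.0, 239.0, 281.0, 344.0, 249.0, 180.0, 130.0, 0.0 m³/s.
ΣQ_DR = 1821 m³/s.
With Δt = 1 h = 3600 s, V = ΣQ_DR · Δt = 1821 × 3600 = 6.56 × 10^6 m³.

V ≈ 6.56 × 10^6 m³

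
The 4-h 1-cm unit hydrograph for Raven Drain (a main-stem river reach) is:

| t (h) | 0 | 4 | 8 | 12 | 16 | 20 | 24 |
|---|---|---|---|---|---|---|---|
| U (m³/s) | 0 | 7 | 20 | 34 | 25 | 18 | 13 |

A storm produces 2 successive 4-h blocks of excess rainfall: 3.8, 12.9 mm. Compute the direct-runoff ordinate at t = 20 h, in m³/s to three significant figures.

Q ≈ 39.1 m³/s

By discrete convolution, Q_j = Σ (P_i / 10 mm) · U_{j−i}.
At t = 20 h (j=5): Q = (3.8/10)·18 + (12.9/10)·25 = 39.1 m³/s.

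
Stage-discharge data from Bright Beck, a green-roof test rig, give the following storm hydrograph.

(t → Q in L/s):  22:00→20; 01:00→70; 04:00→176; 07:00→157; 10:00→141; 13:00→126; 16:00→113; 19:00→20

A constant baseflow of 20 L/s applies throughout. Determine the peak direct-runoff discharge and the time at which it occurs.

Subtracting baseflow gives direct-runoff ordinates: 0.0, 50.0, 156.0, 137.0, 121.0, 106.0, 93.0, 0.0 L/s.
The maximum is 156.0 L/s, occurring at the reading for t = 04:00.

Q_p = 156.0 L/s at t = 04:00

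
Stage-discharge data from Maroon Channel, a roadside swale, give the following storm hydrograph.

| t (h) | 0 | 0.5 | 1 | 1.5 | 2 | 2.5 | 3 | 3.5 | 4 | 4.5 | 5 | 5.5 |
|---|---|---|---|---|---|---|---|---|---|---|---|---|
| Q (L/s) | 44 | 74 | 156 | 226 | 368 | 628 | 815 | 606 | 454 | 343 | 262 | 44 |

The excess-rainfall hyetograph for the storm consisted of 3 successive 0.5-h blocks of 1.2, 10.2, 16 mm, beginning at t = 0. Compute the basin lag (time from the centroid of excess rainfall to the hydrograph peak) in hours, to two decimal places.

t_L ≈ 1.98 h

Centroid of excess rainfall: t_c = Σ P_i·t̄_i / ΣP_i = 1.0201 h (block centres at 0.25, 0.75, 1.25 h).
Hydrograph peak occurs at t = 3 h, so basin lag t_L = 3 − 1.0201 = 1.98 h.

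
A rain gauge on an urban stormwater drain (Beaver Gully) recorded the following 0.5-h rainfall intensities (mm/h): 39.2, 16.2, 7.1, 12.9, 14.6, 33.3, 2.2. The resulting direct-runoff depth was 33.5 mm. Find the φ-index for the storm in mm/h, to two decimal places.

Only the 5 blocks with intensity above φ contribute runoff: 39.2, 16.2, 12.9, 14.6, 33.3 mm/h.
Σ(I−φ)·Δt = d  ⇒  (39.2+16.2+12.9+14.6+33.3 − 5φ)·0.5 = 33.5
φ = (116.2 − 33.5/0.5) / 5 = 9.84 mm/h.

φ ≈ 9.84 mm/h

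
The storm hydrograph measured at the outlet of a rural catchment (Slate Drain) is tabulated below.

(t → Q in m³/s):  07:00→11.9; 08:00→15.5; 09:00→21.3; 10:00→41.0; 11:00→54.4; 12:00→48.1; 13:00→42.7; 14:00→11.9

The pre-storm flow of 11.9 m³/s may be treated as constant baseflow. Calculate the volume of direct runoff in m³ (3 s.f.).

Direct-runoff ordinates (Q − Q_b): 0.0, 3.6, 9.4, 29.1, 42.5, 36.2, 30.8, 0.0 m³/s.
ΣQ_DR = 151.6 m³/s.
With Δt = 1 h = 3600 s, V = ΣQ_DR · Δt = 151.6 × 3600 = 5.46 × 10^5 m³.

V ≈ 5.46 × 10^5 m³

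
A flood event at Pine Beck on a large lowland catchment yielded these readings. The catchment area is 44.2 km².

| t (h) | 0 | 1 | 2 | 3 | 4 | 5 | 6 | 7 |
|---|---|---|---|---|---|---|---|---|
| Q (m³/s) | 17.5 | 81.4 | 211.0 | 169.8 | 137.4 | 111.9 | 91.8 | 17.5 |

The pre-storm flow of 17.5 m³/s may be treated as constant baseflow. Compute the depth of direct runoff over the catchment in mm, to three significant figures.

d ≈ 56.9 mm

Direct runoff: 0.0, 63.9, 193.5, 152.3, 119.9, 94.4, 74.3, 0.0 m³/s; ΣQ_DR = 698.3 m³/s.
V = ΣQ_DR · Δt = 698.3 × 3600 s = 2.514 × 10^6 m³.
Over A = 44.2 km², depth = V / A = 56.9 mm.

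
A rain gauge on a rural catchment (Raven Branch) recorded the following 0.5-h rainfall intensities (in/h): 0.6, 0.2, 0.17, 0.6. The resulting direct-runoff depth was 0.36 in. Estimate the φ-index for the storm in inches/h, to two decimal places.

φ ≈ 0.24 in/h

Only the 2 blocks with intensity above φ contribute runoff: 0.6, 0.6 in/h.
Σ(I−φ)·Δt = d  ⇒  (0.6+0.6 − 2φ)·0.5 = 0.36
φ = (1.200 − 0.36/0.5) / 2 = 0.24 in/h.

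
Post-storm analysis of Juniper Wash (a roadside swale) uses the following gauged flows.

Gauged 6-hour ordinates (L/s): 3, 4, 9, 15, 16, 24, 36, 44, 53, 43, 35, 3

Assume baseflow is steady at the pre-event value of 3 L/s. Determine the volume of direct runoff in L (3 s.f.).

V ≈ 5.38 × 10^6 L

Direct-runoff ordinates (Q − Q_b): 0.0, 1.0, 6.0, 12.0, 13.0, 21.0, 33.0, 41.0, 50.0, 40.0, 32.0, 0.0 L/s.
ΣQ_DR = 249.0 L/s.
With Δt = 6 h = 21600 s, V = ΣQ_DR · Δt = 249.0 × 21600 = 5.38 × 10^6 L.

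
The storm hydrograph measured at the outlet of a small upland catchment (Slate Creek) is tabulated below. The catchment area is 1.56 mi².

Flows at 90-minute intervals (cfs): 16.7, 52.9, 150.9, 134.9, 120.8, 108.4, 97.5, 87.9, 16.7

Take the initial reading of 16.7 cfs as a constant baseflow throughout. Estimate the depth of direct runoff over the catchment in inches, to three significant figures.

Direct runoff: 0.0, 36.2, 134.2, 118.2, 104.1, 91.7, 80.8, 71.2, 0.0 cfs; ΣQ_DR = 636.4 cfs.
V = ΣQ_DR · Δt = 636.4 × 5400 s = 3.437 × 10^6 ft³.
Over A = 1.56 mi², depth = V / A = 0.948 in.

d ≈ 0.948 in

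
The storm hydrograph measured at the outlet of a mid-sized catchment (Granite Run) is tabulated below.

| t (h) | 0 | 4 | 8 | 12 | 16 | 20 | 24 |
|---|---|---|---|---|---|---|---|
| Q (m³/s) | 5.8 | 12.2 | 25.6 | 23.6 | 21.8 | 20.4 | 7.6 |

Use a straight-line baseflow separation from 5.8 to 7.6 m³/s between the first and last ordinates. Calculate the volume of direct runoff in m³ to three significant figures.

Direct-runoff ordinates (Q − Q_b): 0.00, 6.10, 19.20, 16.90, 14.80, 13.10, 0.00 m³/s.
ΣQ_DR = 70.10 m³/s.
With Δt = 4 h = 14400 s, V = ΣQ_DR · Δt = 70.10 × 14400 = 1.01 × 10^6 m³.

V ≈ 1.01 × 10^6 m³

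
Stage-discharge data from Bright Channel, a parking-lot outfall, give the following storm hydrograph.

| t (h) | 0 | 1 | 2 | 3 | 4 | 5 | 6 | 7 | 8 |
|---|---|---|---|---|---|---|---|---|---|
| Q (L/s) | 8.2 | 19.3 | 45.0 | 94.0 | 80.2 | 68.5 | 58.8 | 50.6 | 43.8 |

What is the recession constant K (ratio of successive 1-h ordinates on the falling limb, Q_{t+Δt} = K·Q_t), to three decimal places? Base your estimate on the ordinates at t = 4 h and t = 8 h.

K ≈ 0.860

Using the recession-limb readings at t = 4 h and t = 8 h: Q falls from 80.2 to 43.8 L/s over 4 intervals.
K = (Q₂/Q₁)^(1/4) = (43.8/80.2)^(1/4) = 0.860.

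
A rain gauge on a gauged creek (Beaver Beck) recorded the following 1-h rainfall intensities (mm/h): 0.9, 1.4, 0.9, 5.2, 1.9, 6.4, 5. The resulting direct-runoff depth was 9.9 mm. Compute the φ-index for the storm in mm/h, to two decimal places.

Only the 3 blocks with intensity above φ contribute runoff: 5.2, 6.4, 5 mm/h.
Σ(I−φ)·Δt = d  ⇒  (5.2+6.4+5 − 3φ)·1 = 9.9
φ = (16.60 − 9.9/1) / 3 = 2.23 mm/h.

φ ≈ 2.23 mm/h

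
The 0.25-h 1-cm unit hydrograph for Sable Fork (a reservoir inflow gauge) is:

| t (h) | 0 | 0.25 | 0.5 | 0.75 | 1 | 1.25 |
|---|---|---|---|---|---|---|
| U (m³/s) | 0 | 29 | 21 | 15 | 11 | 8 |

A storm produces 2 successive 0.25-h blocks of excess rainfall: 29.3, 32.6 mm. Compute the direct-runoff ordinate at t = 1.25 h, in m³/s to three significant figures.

Q ≈ 59.3 m³/s

By discrete convolution, Q_j = Σ (P_i / 10 mm) · U_{j−i}.
At t = 1.25 h (j=5): Q = (29.3/10)·8 + (32.6/10)·11 = 59.3 m³/s.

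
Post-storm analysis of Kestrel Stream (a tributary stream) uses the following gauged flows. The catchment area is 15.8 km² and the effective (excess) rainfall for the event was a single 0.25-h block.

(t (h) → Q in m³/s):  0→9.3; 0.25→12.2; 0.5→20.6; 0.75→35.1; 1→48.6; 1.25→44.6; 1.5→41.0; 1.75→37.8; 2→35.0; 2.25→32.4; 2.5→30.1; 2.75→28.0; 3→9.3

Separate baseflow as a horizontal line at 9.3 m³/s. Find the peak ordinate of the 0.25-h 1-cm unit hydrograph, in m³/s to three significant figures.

U_p ≈ 26.2 m³/s

Direct runoff: 0.0, 2.9, 11.3, 25.8, 39.3, 35.3, 31.7, 28.5, 25.7, 23.1, 20.8, 18.7, 0.0 m³/s; ΣQ_DR = 263.1 m³/s, peak = 39.3 m³/s.
Runoff depth d = ΣQ_DR·Δt / A = 263.1 × 900 / (15.8 km²) = 14.99 mm.
The 1-cm UH is the DRH scaled by (10 mm)/d, so U_p = 39.3 × 10/14.99 = 26.2 m³/s.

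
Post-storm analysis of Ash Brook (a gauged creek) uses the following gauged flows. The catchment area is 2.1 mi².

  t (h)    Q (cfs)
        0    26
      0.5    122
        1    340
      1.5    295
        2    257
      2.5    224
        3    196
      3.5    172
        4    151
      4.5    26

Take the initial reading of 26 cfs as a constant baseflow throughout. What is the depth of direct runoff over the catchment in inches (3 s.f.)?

d ≈ 0.572 in

Direct runoff: 0.0, 96.0, 314.0, 269.0, 231.0, 198.0, 170.0, 146.0, 125.0, 0.0 cfs; ΣQ_DR = 1549 cfs.
V = ΣQ_DR · Δt = 1549 × 1800 s = 2.788 × 10^6 ft³.
Over A = 2.1 mi², depth = V / A = 0.572 in.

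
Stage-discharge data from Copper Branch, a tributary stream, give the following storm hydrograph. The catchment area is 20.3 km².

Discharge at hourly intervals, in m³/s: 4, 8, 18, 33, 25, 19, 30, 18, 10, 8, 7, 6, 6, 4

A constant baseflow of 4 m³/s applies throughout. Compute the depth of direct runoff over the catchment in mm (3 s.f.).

Direct runoff: 0.0, 4.0, 14.0, 29.0, 21.0, 15.0, 26.0, 14.0, 6.0, 4.0, 3.0, 2.0, 2.0, 0.0 m³/s; ΣQ_DR = 140.0 m³/s.
V = ΣQ_DR · Δt = 140.0 × 3600 s = 5.040 × 10^5 m³.
Over A = 20.3 km², depth = V / A = 24.8 mm.

d ≈ 24.8 mm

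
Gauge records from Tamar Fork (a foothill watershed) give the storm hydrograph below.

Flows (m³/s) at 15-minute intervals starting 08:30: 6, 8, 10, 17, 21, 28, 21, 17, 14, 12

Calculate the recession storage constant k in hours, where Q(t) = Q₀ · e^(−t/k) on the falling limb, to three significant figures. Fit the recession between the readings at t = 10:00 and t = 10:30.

k ≈ 1.23 h

On the falling limb, Q drops from 21 to 14 m³/s between t = 10:00 and t = 10:30 (Δt = 0.5 h).
k = −Δt / ln(Q₂/Q₁) = −0.5 / ln(14/21) = 1.23 h.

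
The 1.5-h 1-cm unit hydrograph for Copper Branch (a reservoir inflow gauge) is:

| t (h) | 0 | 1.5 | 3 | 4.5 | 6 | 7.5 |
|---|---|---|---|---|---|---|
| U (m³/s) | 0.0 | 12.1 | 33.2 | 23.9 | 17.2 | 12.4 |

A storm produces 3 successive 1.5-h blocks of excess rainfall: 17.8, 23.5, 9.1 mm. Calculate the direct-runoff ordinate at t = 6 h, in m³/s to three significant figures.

Q ≈ 117 m³/s

By discrete convolution, Q_j = Σ (P_i / 10 mm) · U_{j−i}.
At t = 6 h (j=4): Q = (17.8/10)·17.2 + (23.5/10)·23.9 + (9.1/10)·33.2 = 117 m³/s.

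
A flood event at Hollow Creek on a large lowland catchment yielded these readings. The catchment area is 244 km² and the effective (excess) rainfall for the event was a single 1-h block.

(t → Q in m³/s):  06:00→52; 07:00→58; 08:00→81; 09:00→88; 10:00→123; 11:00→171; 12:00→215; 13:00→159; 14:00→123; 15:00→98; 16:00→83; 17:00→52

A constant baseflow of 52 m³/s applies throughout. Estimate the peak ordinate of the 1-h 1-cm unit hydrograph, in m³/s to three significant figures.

U_p ≈ 163 m³/s

Direct runoff: 0.0, 6.0, 29.0, 36.0, 71.0, 119.0, 163.0, 107.0, 71.0, 46.0, 31.0, 0.0 m³/s; ΣQ_DR = 679.0 m³/s, peak = 163.0 m³/s.
Runoff depth d = ΣQ_DR·Δt / A = 679.0 × 3600 / (244 km²) = 10.02 mm.
The 1-cm UH is the DRH scaled by (10 mm)/d, so U_p = 163.0 × 10/10.02 = 163 m³/s.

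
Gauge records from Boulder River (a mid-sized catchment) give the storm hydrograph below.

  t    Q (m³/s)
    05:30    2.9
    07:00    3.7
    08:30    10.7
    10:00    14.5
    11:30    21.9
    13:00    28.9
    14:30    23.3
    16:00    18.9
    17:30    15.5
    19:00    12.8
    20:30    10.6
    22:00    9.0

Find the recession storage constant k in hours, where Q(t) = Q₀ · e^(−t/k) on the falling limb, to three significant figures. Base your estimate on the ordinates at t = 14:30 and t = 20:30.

On the falling limb, Q drops from 23.3 to 10.6 m³/s between t = 14:30 and t = 20:30 (Δt = 6 h).
k = −Δt / ln(Q₂/Q₁) = −6 / ln(10.6/23.3) = 7.62 h.

k ≈ 7.62 h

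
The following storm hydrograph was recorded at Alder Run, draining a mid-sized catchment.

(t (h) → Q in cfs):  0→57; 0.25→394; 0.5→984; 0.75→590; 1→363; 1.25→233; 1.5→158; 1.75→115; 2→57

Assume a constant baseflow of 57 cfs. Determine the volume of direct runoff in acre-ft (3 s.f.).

V ≈ 50.4 acre-ft

Direct-runoff ordinates (Q − Q_b): 0.0, 337.0, 927.0, 533.0, 306.0, 176.0, 101.0, 58.0, 0.0 cfs.
ΣQ_DR = 2438 cfs.
With Δt = 0.25 h = 900 s, V = ΣQ_DR · Δt = 2438 × 900 = 2.19 × 10^6 ft³ = 50.4 acre-ft.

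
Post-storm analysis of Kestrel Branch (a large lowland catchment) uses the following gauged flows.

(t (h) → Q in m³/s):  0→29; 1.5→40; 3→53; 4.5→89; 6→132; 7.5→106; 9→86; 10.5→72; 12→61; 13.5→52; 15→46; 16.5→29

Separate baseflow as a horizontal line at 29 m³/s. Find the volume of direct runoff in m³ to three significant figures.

V ≈ 2.41 × 10^6 m³

Direct-runoff ordinates (Q − Q_b): 0.0, 11.0, 24.0, 60.0, 103.0, 77.0, 57.0, 43.0, 32.0, 23.0, 17.0, 0.0 m³/s.
ΣQ_DR = 447.0 m³/s.
With Δt = 1.5 h = 5400 s, V = ΣQ_DR · Δt = 447.0 × 5400 = 2.41 × 10^6 m³.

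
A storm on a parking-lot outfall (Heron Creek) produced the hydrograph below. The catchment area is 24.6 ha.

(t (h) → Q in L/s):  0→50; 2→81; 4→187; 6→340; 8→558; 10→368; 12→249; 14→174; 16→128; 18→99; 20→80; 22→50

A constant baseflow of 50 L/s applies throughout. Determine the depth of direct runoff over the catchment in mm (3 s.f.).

d ≈ 51.6 mm

Direct runoff: 0.0, 31.0, 137.0, 290.0, 508.0, 318.0, 199.0, 124.0, 78.0, 49.0, 30.0, 0.0 L/s; ΣQ_DR = 1764 L/s.
V = ΣQ_DR · Δt = 1764 × 7200 s = 1.270 × 10^7 L.
Over A = 24.6 ha, depth = V / A = 51.6 mm.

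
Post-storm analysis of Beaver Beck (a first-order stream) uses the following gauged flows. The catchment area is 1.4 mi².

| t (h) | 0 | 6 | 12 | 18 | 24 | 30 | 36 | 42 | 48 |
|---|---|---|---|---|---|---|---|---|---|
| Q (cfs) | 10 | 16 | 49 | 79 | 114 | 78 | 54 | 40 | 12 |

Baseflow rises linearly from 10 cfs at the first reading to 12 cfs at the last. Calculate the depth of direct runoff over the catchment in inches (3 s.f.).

Direct runoff: 0.00, 5.75, 38.50, 68.25, 103.00, 66.75, 42.50, 28.25, 0.00 cfs; ΣQ_DR = 353.0 cfs.
V = ΣQ_DR · Δt = 353.0 × 21600 s = 7.625 × 10^6 ft³.
Over A = 1.4 mi², depth = V / A = 2.34 in.

d ≈ 2.34 in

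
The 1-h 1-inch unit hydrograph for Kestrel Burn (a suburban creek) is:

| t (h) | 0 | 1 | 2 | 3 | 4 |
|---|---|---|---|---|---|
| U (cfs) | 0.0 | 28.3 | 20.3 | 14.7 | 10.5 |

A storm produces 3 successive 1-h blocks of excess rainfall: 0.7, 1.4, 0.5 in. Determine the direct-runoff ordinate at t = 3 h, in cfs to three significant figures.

By discrete convolution, Q_j = Σ (P_i / 1 in) · U_{j−i}.
At t = 3 h (j=3): Q = (0.7/1)·14.7 + (1.4/1)·20.3 + (0.5/1)·28.3 = 52.9 cfs.

Q ≈ 52.9 cfs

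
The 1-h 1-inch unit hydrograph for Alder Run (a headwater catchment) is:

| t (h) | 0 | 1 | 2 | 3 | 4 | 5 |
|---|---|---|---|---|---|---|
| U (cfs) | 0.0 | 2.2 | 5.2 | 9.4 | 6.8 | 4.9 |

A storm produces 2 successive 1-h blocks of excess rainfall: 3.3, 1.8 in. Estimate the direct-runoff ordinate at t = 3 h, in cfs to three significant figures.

By discrete convolution, Q_j = Σ (P_i / 1 in) · U_{j−i}.
At t = 3 h (j=3): Q = (3.3/1)·9.4 + (1.8/1)·5.2 = 40.4 cfs.

Q ≈ 40.4 cfs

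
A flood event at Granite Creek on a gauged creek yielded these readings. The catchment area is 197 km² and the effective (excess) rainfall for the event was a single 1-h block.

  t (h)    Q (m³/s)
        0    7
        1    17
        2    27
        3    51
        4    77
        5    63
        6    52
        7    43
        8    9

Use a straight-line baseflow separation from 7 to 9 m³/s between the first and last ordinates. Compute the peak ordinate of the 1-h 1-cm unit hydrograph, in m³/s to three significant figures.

U_p ≈ 138 m³/s

Direct runoff: 0.00, 9.75, 19.50, 43.25, 69.00, 54.75, 43.50, 34.25, 0.00 m³/s; ΣQ_DR = 274.0 m³/s, peak = 69.00 m³/s.
Runoff depth d = ΣQ_DR·Δt / A = 274.0 × 3600 / (197 km²) = 5.007 mm.
The 1-cm UH is the DRH scaled by (10 mm)/d, so U_p = 69.00 × 10/5.007 = 138 m³/s.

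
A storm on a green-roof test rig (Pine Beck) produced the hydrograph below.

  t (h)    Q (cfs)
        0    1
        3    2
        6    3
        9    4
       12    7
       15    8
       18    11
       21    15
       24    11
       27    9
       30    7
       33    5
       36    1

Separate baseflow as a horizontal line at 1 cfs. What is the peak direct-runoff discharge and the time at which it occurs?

Q_p = 14.0 cfs at t = 21 h

Subtracting baseflow gives direct-runoff ordinates: 0.0, 1.0, 2.0, 3.0, 6.0, 7.0, 10.0, 14.0, 10.0, 8.0, 6.0, 4.0, 0.0 cfs.
The maximum is 14.0 cfs, occurring at the reading for t = 21 h.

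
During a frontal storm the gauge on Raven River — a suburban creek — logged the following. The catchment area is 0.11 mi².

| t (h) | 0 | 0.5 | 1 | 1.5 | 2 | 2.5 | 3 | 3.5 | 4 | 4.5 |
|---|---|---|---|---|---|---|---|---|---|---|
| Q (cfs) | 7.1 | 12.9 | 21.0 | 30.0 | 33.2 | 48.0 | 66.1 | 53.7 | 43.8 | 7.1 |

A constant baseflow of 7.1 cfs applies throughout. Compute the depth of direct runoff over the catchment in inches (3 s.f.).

Direct runoff: 0.0, 5.8, 13.9, 22.9, 26.1, 40.9, 59.0, 46.6, 36.7, 0.0 cfs; ΣQ_DR = 251.9 cfs.
V = ΣQ_DR · Δt = 251.9 × 1800 s = 4.534 × 10^5 ft³.
Over A = 0.11 mi², depth = V / A = 1.77 in.

d ≈ 1.77 in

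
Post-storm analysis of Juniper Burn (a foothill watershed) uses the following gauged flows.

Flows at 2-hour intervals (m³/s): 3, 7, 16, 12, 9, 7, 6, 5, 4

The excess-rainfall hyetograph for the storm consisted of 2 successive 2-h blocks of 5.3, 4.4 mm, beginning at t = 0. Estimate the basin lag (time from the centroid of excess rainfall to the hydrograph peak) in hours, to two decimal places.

t_L ≈ 2.09 h

Centroid of excess rainfall: t_c = Σ P_i·t̄_i / ΣP_i = 1.9072 h (block centres at 1, 3 h).
Hydrograph peak occurs at t = 4 h, so basin lag t_L = 4 − 1.9072 = 2.09 h.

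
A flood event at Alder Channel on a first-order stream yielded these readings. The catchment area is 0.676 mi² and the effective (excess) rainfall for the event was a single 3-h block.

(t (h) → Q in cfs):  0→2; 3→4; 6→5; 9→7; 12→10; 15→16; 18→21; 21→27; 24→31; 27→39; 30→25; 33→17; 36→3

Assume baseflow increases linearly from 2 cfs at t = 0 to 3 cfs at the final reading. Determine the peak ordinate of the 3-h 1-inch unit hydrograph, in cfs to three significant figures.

Direct runoff: 0.00, 1.92, 2.83, 4.75, 7.67, 13.58, 18.50, 24.42, 28.33, 36.25, 22.17, 14.08, 0.00 cfs; ΣQ_DR = 174.5 cfs, peak = 36.25 cfs.
Runoff depth d = ΣQ_DR·Δt / A = 174.5 × 10800 / (0.676 mi²) = 1.200 in.
The 1-inch UH is the DRH scaled by (1 in)/d, so U_p = 36.25 × 1/1.200 = 30.2 cfs.

U_p ≈ 30.2 cfs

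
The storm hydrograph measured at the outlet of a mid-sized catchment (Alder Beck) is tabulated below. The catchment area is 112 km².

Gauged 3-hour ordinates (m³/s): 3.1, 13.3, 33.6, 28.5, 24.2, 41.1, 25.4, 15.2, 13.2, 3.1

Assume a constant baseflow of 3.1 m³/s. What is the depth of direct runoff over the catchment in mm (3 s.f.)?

Direct runoff: 0.0, 10.2, 30.5, 25.4, 21.1, 38.0, 22.3, 12.1, 10.1, 0.0 m³/s; ΣQ_DR = 169.7 m³/s.
V = ΣQ_DR · Δt = 169.7 × 10800 s = 1.833 × 10^6 m³.
Over A = 112 km², depth = V / A = 16.4 mm.

d ≈ 16.4 mm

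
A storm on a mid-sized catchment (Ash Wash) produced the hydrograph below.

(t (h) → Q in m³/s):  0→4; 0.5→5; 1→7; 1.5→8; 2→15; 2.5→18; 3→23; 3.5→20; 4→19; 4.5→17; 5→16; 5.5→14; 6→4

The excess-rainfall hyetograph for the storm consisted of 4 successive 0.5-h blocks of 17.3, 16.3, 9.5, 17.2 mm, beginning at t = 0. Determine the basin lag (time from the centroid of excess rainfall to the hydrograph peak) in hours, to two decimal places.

t_L ≈ 2.03 h

Centroid of excess rainfall: t_c = Σ P_i·t̄_i / ΣP_i = 0.9706 h (block centres at 0.25, 0.75, 1.25, 1.75 h).
Hydrograph peak occurs at t = 3 h, so basin lag t_L = 3 − 0.9706 = 2.03 h.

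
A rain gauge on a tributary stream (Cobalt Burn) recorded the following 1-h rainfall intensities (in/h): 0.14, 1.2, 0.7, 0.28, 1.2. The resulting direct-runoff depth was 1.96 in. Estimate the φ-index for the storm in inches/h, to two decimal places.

φ ≈ 0.38 in/h

Only the 3 blocks with intensity above φ contribute runoff: 1.2, 0.7, 1.2 in/h.
Σ(I−φ)·Δt = d  ⇒  (1.2+0.7+1.2 − 3φ)·1 = 1.96
φ = (3.100 − 1.96/1) / 3 = 0.38 in/h.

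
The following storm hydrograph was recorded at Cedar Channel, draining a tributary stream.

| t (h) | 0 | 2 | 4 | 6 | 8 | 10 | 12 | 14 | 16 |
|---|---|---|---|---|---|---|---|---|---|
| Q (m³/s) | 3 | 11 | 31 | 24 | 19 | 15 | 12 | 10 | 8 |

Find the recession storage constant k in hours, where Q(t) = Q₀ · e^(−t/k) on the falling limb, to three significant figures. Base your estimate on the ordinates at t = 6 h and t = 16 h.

k ≈ 9.10 h

On the falling limb, Q drops from 24 to 8 m³/s between t = 6 h and t = 16 h (Δt = 10 h).
k = −Δt / ln(Q₂/Q₁) = −10 / ln(8/24) = 9.10 h.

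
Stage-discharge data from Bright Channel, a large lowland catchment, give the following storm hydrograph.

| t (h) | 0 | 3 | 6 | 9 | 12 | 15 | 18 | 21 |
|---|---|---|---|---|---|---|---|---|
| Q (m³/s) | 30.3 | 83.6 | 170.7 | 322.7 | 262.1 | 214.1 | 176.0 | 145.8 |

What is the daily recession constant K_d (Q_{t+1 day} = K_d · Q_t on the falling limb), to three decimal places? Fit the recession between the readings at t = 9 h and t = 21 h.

Between t = 9 h and t = 21 h the flow falls from 322.7 to 145.8 m³/s over 4×3 h = 12 h.
Per-interval ratio K = (145.8/322.7)^(1/4) = 0.8199; K_d = K^(24/3) = 0.204.

K_d ≈ 0.204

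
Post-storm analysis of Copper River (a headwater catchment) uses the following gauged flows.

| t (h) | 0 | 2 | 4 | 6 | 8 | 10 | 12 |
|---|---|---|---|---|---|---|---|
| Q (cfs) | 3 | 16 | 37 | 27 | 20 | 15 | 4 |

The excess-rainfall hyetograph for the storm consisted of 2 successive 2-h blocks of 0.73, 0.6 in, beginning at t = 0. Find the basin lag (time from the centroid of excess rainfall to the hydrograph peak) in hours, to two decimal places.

t_L ≈ 2.10 h

Centroid of excess rainfall: t_c = Σ P_i·t̄_i / ΣP_i = 1.9023 h (block centres at 1, 3 h).
Hydrograph peak occurs at t = 4 h, so basin lag t_L = 4 − 1.9023 = 2.10 h.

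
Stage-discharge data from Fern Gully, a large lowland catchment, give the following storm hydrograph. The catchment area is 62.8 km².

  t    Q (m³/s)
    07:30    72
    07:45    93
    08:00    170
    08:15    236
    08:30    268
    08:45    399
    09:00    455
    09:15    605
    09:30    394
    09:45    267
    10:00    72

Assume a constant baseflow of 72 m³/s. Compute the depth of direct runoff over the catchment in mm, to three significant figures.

Direct runoff: 0.0, 21.0, 98.0, 164.0, 196.0, 327.0, 383.0, 533.0, 322.0, 195.0, 0.0 m³/s; ΣQ_DR = 2239 m³/s.
V = ΣQ_DR · Δt = 2239 × 900 s = 2.015 × 10^6 m³.
Over A = 62.8 km², depth = V / A = 32.1 mm.

d ≈ 32.1 mm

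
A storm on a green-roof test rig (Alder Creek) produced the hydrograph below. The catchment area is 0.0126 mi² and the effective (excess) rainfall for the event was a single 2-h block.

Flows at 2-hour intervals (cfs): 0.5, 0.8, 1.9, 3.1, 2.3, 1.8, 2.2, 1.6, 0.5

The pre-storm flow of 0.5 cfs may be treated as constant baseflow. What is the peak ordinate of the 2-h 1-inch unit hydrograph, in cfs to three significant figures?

Direct runoff: 0.0, 0.3, 1.4, 2.6, 1.8, 1.3, 1.7, 1.1, 0.0 cfs; ΣQ_DR = 10.20 cfs, peak = 2.6 cfs.
Runoff depth d = ΣQ_DR·Δt / A = 10.20 × 7200 / (0.0126 mi²) = 2.509 in.
The 1-inch UH is the DRH scaled by (1 in)/d, so U_p = 2.6 × 1/2.509 = 1.04 cfs.

U_p ≈ 1.04 cfs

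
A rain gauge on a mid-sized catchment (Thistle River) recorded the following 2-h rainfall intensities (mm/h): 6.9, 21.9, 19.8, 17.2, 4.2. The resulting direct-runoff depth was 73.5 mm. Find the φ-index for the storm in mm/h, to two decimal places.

Only the 3 blocks with intensity above φ contribute runoff: 21.9, 19.8, 17.2 mm/h.
Σ(I−φ)·Δt = d  ⇒  (21.9+19.8+17.2 − 3φ)·2 = 73.5
φ = (58.90 − 73.5/2) / 3 = 7.38 mm/h.

φ ≈ 7.38 mm/h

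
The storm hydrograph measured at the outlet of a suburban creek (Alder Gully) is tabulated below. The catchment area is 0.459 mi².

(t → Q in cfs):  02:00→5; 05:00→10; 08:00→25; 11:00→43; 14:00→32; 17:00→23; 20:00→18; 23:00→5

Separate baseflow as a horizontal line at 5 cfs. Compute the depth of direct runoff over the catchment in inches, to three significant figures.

d ≈ 1.23 in

Direct runoff: 0.0, 5.0, 20.0, 38.0, 27.0, 18.0, 13.0, 0.0 cfs; ΣQ_DR = 121.0 cfs.
V = ΣQ_DR · Δt = 121.0 × 10800 s = 1.307 × 10^6 ft³.
Over A = 0.459 mi², depth = V / A = 1.23 in.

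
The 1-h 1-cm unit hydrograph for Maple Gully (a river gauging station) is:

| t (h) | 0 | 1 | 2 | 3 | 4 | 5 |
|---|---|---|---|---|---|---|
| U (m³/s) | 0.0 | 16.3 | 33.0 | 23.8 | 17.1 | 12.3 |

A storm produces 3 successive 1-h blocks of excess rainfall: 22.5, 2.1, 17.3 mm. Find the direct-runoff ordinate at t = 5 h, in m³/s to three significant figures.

Q ≈ 72.4 m³/s

By discrete convolution, Q_j = Σ (P_i / 10 mm) · U_{j−i}.
At t = 5 h (j=5): Q = (22.5/10)·12.3 + (2.1/10)·17.1 + (17.3/10)·23.8 = 72.4 m³/s.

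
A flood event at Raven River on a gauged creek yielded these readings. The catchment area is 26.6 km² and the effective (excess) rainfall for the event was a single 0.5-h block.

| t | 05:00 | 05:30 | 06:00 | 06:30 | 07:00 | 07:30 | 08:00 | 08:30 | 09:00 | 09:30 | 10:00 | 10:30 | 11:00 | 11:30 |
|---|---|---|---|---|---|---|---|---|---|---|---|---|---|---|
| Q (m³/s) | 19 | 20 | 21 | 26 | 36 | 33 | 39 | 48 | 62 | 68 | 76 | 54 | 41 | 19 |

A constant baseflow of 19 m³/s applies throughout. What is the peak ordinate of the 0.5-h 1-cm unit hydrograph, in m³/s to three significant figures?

Direct runoff: 0.0, 1.0, 2.0, 7.0, 17.0, 14.0, 20.0, 29.0, 43.0, 49.0, 57.0, 35.0, 22.0, 0.0 m³/s; ΣQ_DR = 296.0 m³/s, peak = 57.0 m³/s.
Runoff depth d = ΣQ_DR·Δt / A = 296.0 × 1800 / (26.6 km²) = 20.03 mm.
The 1-cm UH is the DRH scaled by (10 mm)/d, so U_p = 57.0 × 10/20.03 = 28.5 m³/s.

U_p ≈ 28.5 m³/s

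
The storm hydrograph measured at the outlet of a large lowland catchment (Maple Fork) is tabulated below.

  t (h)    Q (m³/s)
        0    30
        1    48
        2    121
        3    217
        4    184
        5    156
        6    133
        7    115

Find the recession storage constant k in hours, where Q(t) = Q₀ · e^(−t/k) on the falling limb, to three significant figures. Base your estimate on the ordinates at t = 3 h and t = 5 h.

On the falling limb, Q drops from 217 to 156 m³/s between t = 3 h and t = 5 h (Δt = 2 h).
k = −Δt / ln(Q₂/Q₁) = −2 / ln(156/217) = 6.06 h.

k ≈ 6.06 h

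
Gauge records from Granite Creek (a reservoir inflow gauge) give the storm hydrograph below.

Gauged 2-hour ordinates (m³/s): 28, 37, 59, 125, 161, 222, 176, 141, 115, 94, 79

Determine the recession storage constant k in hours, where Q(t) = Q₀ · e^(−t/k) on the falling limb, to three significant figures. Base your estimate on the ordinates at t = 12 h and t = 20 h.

k ≈ 9.99 h

On the falling limb, Q drops from 176 to 79 m³/s between t = 12 h and t = 20 h (Δt = 8 h).
k = −Δt / ln(Q₂/Q₁) = −8 / ln(79/176) = 9.99 h.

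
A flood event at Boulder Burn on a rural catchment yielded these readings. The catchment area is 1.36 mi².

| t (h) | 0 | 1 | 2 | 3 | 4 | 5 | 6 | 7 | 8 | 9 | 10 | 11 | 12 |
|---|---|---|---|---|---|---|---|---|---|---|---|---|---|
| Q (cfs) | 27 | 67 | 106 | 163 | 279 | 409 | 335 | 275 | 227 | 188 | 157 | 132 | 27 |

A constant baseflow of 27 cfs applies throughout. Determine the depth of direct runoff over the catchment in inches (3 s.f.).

Direct runoff: 0.0, 40.0, 79.0, 136.0, 252.0, 382.0, 308.0, 248.0, 200.0, 161.0, 130.0, 105.0, 0.0 cfs; ΣQ_DR = 2041 cfs.
V = ΣQ_DR · Δt = 2041 × 3600 s = 7.348 × 10^6 ft³.
Over A = 1.36 mi², depth = V / A = 2.33 in.

d ≈ 2.33 in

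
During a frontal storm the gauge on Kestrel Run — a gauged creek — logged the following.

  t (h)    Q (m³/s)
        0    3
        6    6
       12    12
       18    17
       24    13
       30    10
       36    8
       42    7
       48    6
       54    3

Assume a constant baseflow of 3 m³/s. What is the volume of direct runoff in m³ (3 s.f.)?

Direct-runoff ordinates (Q − Q_b): 0.0, 3.0, 9.0, 14.0, 10.0, 7.0, 5.0, 4.0, 3.0, 0.0 m³/s.
ΣQ_DR = 55.00 m³/s.
With Δt = 6 h = 21600 s, V = ΣQ_DR · Δt = 55.00 × 21600 = 1.19 × 10^6 m³.

V ≈ 1.19 × 10^6 m³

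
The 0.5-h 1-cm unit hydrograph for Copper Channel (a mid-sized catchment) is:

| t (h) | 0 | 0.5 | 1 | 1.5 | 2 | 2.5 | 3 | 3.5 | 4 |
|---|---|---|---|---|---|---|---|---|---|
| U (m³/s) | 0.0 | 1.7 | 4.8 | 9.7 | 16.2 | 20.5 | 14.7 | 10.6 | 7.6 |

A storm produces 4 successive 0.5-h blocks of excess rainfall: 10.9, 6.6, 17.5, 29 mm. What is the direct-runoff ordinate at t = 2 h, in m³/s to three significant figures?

By discrete convolution, Q_j = Σ (P_i / 10 mm) · U_{j−i}.
At t = 2 h (j=4): Q = (10.9/10)·16.2 + (6.6/10)·9.7 + (17.5/10)·4.8 + (29/10)·1.7 = 37.4 m³/s.

Q ≈ 37.4 m³/s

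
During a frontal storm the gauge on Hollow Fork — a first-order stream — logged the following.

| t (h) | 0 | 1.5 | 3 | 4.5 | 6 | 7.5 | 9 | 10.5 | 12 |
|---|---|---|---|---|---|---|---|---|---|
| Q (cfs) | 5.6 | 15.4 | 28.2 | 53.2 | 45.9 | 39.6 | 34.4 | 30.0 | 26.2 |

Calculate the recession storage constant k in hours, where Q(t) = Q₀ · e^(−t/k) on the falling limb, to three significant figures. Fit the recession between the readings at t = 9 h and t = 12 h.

k ≈ 11.0 h

On the falling limb, Q drops from 34.4 to 26.2 cfs between t = 9 h and t = 12 h (Δt = 3 h).
k = −Δt / ln(Q₂/Q₁) = −3 / ln(26.2/34.4) = 11.0 h.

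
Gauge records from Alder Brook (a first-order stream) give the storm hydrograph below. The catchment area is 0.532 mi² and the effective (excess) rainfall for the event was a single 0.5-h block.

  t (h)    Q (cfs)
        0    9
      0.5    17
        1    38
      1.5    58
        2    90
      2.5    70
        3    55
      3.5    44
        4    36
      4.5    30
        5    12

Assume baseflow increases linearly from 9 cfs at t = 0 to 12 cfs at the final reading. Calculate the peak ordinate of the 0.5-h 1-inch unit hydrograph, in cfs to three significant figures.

Direct runoff: 0.00, 7.70, 28.40, 48.10, 79.80, 59.50, 44.20, 32.90, 24.60, 18.30, 0.00 cfs; ΣQ_DR = 343.5 cfs, peak = 79.80 cfs.
Runoff depth d = ΣQ_DR·Δt / A = 343.5 × 1800 / (0.532 mi²) = 0.5003 in.
The 1-inch UH is the DRH scaled by (1 in)/d, so U_p = 79.80 × 1/0.5003 = 160 cfs.

U_p ≈ 160 cfs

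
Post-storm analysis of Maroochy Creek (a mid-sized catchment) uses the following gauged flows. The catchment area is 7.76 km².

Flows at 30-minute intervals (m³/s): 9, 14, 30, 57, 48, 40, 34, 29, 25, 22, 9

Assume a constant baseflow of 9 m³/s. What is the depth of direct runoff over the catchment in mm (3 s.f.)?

d ≈ 50.6 mm

Direct runoff: 0.0, 5.0, 21.0, 48.0, 39.0, 31.0, 25.0, 20.0, 16.0, 13.0, 0.0 m³/s; ΣQ_DR = 218.0 m³/s.
V = ΣQ_DR · Δt = 218.0 × 1800 s = 3.924 × 10^5 m³.
Over A = 7.76 km², depth = V / A = 50.6 mm.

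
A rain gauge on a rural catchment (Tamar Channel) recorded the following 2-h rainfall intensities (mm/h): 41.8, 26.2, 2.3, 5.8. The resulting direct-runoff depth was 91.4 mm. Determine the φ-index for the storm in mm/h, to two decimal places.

φ ≈ 11.15 mm/h

Only the 2 blocks with intensity above φ contribute runoff: 41.8, 26.2 mm/h.
Σ(I−φ)·Δt = d  ⇒  (41.8+26.2 − 2φ)·2 = 91.4
φ = (68.00 − 91.4/2) / 2 = 11.15 mm/h.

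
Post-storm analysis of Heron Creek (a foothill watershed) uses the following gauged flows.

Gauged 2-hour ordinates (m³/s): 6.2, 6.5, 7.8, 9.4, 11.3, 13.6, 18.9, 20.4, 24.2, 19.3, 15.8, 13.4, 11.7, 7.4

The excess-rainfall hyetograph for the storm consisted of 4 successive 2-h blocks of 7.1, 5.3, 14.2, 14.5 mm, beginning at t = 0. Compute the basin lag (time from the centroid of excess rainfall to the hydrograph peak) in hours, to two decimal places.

t_L ≈ 11.24 h

Centroid of excess rainfall: t_c = Σ P_i·t̄_i / ΣP_i = 4.7567 h (block centres at 1, 3, 5, 7 h).
Hydrograph peak occurs at t = 16 h, so basin lag t_L = 16 − 4.7567 = 11.24 h.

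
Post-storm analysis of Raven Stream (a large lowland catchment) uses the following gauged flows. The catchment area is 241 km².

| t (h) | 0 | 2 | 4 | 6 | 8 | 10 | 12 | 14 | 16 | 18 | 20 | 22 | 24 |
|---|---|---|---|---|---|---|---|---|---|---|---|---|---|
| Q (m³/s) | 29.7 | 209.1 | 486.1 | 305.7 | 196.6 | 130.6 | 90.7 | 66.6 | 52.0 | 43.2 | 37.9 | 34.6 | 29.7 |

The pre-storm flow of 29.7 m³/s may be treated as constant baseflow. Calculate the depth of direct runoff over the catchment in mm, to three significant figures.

d ≈ 39.6 mm

Direct runoff: 0.0, 179.4, 456.4, 276.0, 166.9, 100.9, 61.0, 36.9, 22.3, 13.5, 8.2, 4.9, 0.0 m³/s; ΣQ_DR = 1326 m³/s.
V = ΣQ_DR · Δt = 1326 × 7200 s = 9.550 × 10^6 m³.
Over A = 241 km², depth = V / A = 39.6 mm.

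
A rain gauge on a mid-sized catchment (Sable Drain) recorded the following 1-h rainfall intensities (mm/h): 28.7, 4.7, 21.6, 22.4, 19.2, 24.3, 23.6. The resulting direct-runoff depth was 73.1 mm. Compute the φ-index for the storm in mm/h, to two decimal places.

Only the 6 blocks with intensity above φ contribute runoff: 28.7, 21.6, 22.4, 19.2, 24.3, 23.6 mm/h.
Σ(I−φ)·Δt = d  ⇒  (28.7+21.6+22.4+19.2+24.3+23.6 − 6φ)·1 = 73.1
φ = (139.8 − 73.1/1) / 6 = 11.12 mm/h.

φ ≈ 11.12 mm/h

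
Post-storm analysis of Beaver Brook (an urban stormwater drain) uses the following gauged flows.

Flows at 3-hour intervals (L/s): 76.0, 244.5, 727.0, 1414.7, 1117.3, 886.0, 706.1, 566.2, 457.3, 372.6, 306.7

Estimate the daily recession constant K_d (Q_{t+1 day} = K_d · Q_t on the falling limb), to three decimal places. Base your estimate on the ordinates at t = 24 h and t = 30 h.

K_d ≈ 0.202

Between t = 24 h and t = 30 h the flow falls from 457.3 to 306.7 L/s over 2×3 h = 6 h.
Per-interval ratio K = (306.7/457.3)^(1/2) = 0.8189; K_d = K^(24/3) = 0.202.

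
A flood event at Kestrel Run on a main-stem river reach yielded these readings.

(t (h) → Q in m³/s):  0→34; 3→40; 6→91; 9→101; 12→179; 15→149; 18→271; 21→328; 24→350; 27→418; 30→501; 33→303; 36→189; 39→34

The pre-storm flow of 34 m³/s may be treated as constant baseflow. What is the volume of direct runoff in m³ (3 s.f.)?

V ≈ 2.71 × 10^7 m³

Direct-runoff ordinates (Q − Q_b): 0.0, 6.0, 57.0, 67.0, 145.0, 115.0, 237.0, 294.0, 316.0, 384.0, 467.0, 269.0, 155.0, 0.0 m³/s.
ΣQ_DR = 2512 m³/s.
With Δt = 3 h = 10800 s, V = ΣQ_DR · Δt = 2512 × 10800 = 2.71 × 10^7 m³.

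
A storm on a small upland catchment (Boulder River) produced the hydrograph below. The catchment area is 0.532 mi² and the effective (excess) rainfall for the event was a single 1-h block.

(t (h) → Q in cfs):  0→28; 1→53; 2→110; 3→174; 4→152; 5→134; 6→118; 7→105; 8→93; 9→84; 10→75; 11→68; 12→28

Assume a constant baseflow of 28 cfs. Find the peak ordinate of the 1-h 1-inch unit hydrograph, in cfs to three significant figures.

U_p ≈ 58.4 cfs

Direct runoff: 0.0, 25.0, 82.0, 146.0, 124.0, 106.0, 90.0, 77.0, 65.0, 56.0, 47.0, 40.0, 0.0 cfs; ΣQ_DR = 858.0 cfs, peak = 146.0 cfs.
Runoff depth d = ΣQ_DR·Δt / A = 858.0 × 3600 / (0.532 mi²) = 2.499 in.
The 1-inch UH is the DRH scaled by (1 in)/d, so U_p = 146.0 × 1/2.499 = 58.4 cfs.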